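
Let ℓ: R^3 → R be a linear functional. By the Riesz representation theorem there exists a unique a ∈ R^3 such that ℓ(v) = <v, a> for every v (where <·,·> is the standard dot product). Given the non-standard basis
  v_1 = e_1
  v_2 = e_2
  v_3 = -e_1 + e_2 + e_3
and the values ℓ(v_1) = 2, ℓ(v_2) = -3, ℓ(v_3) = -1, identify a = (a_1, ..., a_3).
a = (2, -3, 4)

Write a = (a_1, ..., a_3) in the standard basis. For each basis vector v_i, ℓ(v_i) = <v_i, a> is a linear equation in the a_j's. Collect the n equations into a matrix system V a = ℓ, where row i of V is v_i (expressed in the standard basis). Since V is invertible (lower-triangular with 1s on the diagonal, up to permutation), solve by back-substitution:
  V =
[[1, 0, 0],
 [0, 1, 0],
 [-1, 1, 1]]
  V a = (2, -3, -1)
Solving gives a = (2, -3, 4).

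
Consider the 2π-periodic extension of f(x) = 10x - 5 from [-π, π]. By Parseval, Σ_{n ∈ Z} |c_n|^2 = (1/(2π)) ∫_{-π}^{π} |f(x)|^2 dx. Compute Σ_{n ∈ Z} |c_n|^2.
Σ |c_n|^2 = 100π^2/3 + 25

Expand and integrate term by term over [-π, π]:
  ∫ (10x)^2 dx = 100·(2π^3/3); ∫ 2·10·(-5)·x dx = 0 (odd integrand); ∫ (-5)^2 dx = 25·2π.
So (1/(2π)) ∫_{-π}^{π} (10x - 5)^2 dx = 100π^2/3 + 25 = 100π^2/3 + 25.
Parseval ⇒ Σ |c_n|^2 = 100π^2/3 + 25.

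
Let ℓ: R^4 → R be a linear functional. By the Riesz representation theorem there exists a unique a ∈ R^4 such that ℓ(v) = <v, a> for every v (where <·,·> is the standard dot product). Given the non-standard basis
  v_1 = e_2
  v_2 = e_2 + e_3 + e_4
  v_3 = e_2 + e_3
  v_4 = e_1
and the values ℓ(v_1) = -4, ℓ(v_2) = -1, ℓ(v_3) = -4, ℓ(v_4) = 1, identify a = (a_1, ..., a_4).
a = (1, -4, 0, 3)

Write a = (a_1, ..., a_4) in the standard basis. For each basis vector v_i, ℓ(v_i) = <v_i, a> is a linear equation in the a_j's. Collect the n equations into a matrix system V a = ℓ, where row i of V is v_i (expressed in the standard basis). Since V is invertible (lower-triangular with 1s on the diagonal, up to permutation), solve by back-substitution:
  V =
[[0, 1, 0, 0],
 [0, 1, 1, 1],
 [0, 1, 1, 0],
 [1, 0, 0, 0]]
  V a = (-4, -1, -4, 1)
Solving gives a = (1, -4, 0, 3).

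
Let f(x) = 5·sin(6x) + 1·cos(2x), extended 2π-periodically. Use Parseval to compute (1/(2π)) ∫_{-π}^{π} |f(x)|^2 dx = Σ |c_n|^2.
Σ |c_n|^2 = 13

Expand |f|^2 and use orthogonality of {sin(nx), cos(mx)} on [-π, π]:
  ∫_{-π}^{π} sin(nx)^2 dx = π, ∫ cos(mx)^2 dx = π, and cross terms integrate to 0.
So ∫_{-π}^{π} f(x)^2 dx = 5^2 · π + 1^2 · π = (25 + 1)π.
Divide by 2π: (25 + 1)/2 = 13.
By Parseval, this equals Σ |c_n|^2.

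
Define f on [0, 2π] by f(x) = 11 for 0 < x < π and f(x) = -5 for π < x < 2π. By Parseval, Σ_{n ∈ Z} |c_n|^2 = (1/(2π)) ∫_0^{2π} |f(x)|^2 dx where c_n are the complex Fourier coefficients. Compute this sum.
Σ |c_n|^2 = 73

Parseval equates the L^2 energy of f (normalised by 1/(2π)) with the ℓ^2 sum of its Fourier coefficients: (1/(2π)) ∫_0^{2π} |f|^2 = Σ |c_n|^2.
Compute the left side: (1/(2π)) [∫_0^π 11^2 dx + ∫_π^{2π} (-5)^2 dx] = (1/(2π)) · (121π + 25π) = (121 + 25)/2 = 73.
So Σ_{n ∈ Z} |c_n|^2 = 73.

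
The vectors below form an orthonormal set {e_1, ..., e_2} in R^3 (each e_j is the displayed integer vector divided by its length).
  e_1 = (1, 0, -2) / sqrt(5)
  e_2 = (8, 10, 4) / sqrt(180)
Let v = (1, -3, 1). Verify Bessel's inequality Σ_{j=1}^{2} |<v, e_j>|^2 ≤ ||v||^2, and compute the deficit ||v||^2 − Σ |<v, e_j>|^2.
Σ |<v, e_j>|^2 = 2; ||v||^2 = 11; deficit = 9

Write each e_j = u_j / sqrt(<u_j, u_j>) where u_j is the displayed integer vector. Then <v, e_j> = <v, u_j> / sqrt(<u_j, u_j>), so |<v, e_j>|^2 = <v, u_j>^2 / <u_j, u_j>.
Coefficients: <v, e_1> = -1/sqrt(5), <v, e_2> = -18/sqrt(180).
Square and sum: Σ |<v, e_j>|^2 = 2.
Compute ||v||^2 = v·v = 11.
Deficit = 11 − 2 = 9 ≥ 0, confirming Bessel's inequality. (The deficit equals ||v − Σ <v,e_j> e_j||^2, the squared distance from v to span{e_j}.)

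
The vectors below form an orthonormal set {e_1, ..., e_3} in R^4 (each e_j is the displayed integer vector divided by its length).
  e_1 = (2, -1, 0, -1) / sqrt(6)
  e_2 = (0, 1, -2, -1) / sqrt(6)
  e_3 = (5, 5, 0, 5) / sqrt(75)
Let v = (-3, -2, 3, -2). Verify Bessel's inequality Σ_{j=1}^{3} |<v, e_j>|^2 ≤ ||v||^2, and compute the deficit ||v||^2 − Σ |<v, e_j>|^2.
Σ |<v, e_j>|^2 = 23; ||v||^2 = 26; deficit = 3

Write each e_j = u_j / sqrt(<u_j, u_j>) where u_j is the displayed integer vector. Then <v, e_j> = <v, u_j> / sqrt(<u_j, u_j>), so |<v, e_j>|^2 = <v, u_j>^2 / <u_j, u_j>.
Coefficients: <v, e_1> = -2/sqrt(6), <v, e_2> = -6/sqrt(6), <v, e_3> = -35/sqrt(75).
Square and sum: Σ |<v, e_j>|^2 = 23.
Compute ||v||^2 = v·v = 26.
Deficit = 26 − 23 = 3 ≥ 0, confirming Bessel's inequality. (The deficit equals ||v − Σ <v,e_j> e_j||^2, the squared distance from v to span{e_j}.)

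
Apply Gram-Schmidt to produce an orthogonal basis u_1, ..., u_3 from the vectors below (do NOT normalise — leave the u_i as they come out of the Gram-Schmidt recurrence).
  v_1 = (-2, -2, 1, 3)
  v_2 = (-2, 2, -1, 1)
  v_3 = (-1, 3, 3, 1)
Orthogonal basis:
  u_1 = (-2, -2, 1, 3)
  u_2 = (-16/9, 20/9, -10/9, 2/3)
  u_3 = (3/11, 21/11, 39/11, 3/11)

Apply the Gram-Schmidt recurrence
  u_1 = v_1
  u_i = v_i − Σ_{j<i} ((v_i · u_j) / (u_j · u_j)) · u_j.

Step by step this gives:
  u_1 = (-2, -2, 1, 3)
  u_2 = (-16/9, 20/9, -10/9, 2/3)
  u_3 = (3/11, 21/11, 39/11, 3/11)

Orthogonality check:
  u_2 · u_1 = 0 (should be 0)
  u_3 · u_1 = 0 (should be 0)
  u_3 · u_2 = 0 (should be 0)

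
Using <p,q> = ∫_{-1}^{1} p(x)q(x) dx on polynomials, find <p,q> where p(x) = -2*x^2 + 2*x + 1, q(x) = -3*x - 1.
<p,q> = -14/3

Expand the product: p(x)·q(x) = 6*x^3 - 4*x^2 - 5*x - 1.
∫_{-1}^{1} of each monomial x^k gives [2/(k+1) if k even, 0 if k odd]. Integrating term-by-term (or equivalently evaluating the antiderivative F(x) = 3*x^4/2 - 4*x^3/3 - 5*x^2/2 - x at the endpoints):
  F(1) − F(−1) = -10/3 − (4/3) = -14/3.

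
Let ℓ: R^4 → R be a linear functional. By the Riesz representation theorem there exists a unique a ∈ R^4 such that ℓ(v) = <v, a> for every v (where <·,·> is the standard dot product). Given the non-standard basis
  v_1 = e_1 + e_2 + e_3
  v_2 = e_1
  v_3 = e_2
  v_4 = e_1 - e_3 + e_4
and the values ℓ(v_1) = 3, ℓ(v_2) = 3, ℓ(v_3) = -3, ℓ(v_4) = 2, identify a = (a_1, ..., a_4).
a = (3, -3, 3, 2)

Write a = (a_1, ..., a_4) in the standard basis. For each basis vector v_i, ℓ(v_i) = <v_i, a> is a linear equation in the a_j's. Collect the n equations into a matrix system V a = ℓ, where row i of V is v_i (expressed in the standard basis). Since V is invertible (lower-triangular with 1s on the diagonal, up to permutation), solve by back-substitution:
  V =
[[1, 1, 1, 0],
 [1, 0, 0, 0],
 [0, 1, 0, 0],
 [1, 0, -1, 1]]
  V a = (3, 3, -3, 2)
Solving gives a = (3, -3, 3, 2).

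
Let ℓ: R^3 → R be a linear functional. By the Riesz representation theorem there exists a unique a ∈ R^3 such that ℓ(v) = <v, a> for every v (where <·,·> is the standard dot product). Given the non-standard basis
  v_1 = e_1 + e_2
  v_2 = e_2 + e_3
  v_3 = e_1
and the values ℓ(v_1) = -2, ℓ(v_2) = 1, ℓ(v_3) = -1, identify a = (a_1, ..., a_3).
a = (-1, -1, 2)

Write a = (a_1, ..., a_3) in the standard basis. For each basis vector v_i, ℓ(v_i) = <v_i, a> is a linear equation in the a_j's. Collect the n equations into a matrix system V a = ℓ, where row i of V is v_i (expressed in the standard basis). Since V is invertible (lower-triangular with 1s on the diagonal, up to permutation), solve by back-substitution:
  V =
[[1, 1, 0],
 [0, 1, 1],
 [1, 0, 0]]
  V a = (-2, 1, -1)
Solving gives a = (-1, -1, 2).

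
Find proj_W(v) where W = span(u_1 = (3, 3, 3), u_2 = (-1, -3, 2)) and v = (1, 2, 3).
proj_W(v) = (73/38, 55/38, 50/19)

Set up U = [u_1 | ... | u_2] ∈ R^(3×2). The projector onto W = col(U) is P = U (U^T U)^(-1) U^T.
Compute U^T U =
  [27, -6]
  [-6, 14],
and U^T v = (18, -1).
Solve U^T U · c = U^T v for the coefficients: c = (41/57, 9/38). The projection is proj_W(v) = U c.
Check: (v - proj_W(v)) · u_1 = 0  (should be 0).
Check: (v - proj_W(v)) · u_2 = 0  (should be 0).
Result: proj_W(v) = (73/38, 55/38, 50/19).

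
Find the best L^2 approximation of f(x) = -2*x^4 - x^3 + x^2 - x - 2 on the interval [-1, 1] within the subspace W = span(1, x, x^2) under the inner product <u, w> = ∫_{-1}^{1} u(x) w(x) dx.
g(x) = -5*x^2/7 - 8*x/5 - 64/35

The best approximation g ∈ W is the orthogonal projection of f onto W. Writing g = a_0 + a_1 x + a_2 x^2, the coefficients solve the normal equations G · a = b where
  G_{ij} = <φ_i, φ_j> and b_i = <f, φ_i>, with φ_0 = 1, φ_1 = x, φ_2 = x^2.
G =
  [2, 0, 2/3]
  [0, 2/3, 0]
  [2/3, 0, 2/5],
b = (-62/15, -16/15, -158/105).
Solving gives a_0 = -64/35, a_1 = -8/5, a_2 = -5/7, so
  g(x) = -5*x^2/7 - 8*x/5 - 64/35.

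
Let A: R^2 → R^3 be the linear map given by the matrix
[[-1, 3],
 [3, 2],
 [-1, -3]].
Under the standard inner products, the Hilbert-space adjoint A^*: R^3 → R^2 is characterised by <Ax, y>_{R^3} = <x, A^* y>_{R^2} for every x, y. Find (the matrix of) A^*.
A^* = A^T =
[[-1, 3, -1],
 [3, 2, -3]]

For real matrices with standard dot products, the defining identity <Ax, y> = <x, A^* y> gives (Ax)^T y = x^T (A^*) y, i.e. x^T A^T y = x^T (A^*) y. Since this holds for all x, y, we must have A^* = A^T. Therefore
A^* =
[[-1, 3, -1],
 [3, 2, -3]].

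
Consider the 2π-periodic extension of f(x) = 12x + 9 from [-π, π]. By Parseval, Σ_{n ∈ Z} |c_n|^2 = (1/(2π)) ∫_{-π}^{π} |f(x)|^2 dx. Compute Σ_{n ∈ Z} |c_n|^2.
Σ |c_n|^2 = 48π^2 + 81

Expand and integrate term by term over [-π, π]:
  ∫ (12x)^2 dx = 144·(2π^3/3); ∫ 2·12·(9)·x dx = 0 (odd integrand); ∫ 9^2 dx = 81·2π.
So (1/(2π)) ∫_{-π}^{π} (12x + 9)^2 dx = 144π^2/3 + 81 = 48π^2 + 81.
Parseval ⇒ Σ |c_n|^2 = 48π^2 + 81.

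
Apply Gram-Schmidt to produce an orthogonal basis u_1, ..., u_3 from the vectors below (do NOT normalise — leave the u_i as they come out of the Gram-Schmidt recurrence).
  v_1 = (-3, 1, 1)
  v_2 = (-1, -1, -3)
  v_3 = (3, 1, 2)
Orthogonal basis:
  u_1 = (-3, 1, 1)
  u_2 = (-14/11, -10/11, -32/11)
  u_3 = (2/15, 2/3, -4/15)

Apply the Gram-Schmidt recurrence
  u_1 = v_1
  u_i = v_i − Σ_{j<i} ((v_i · u_j) / (u_j · u_j)) · u_j.

Step by step this gives:
  u_1 = (-3, 1, 1)
  u_2 = (-14/11, -10/11, -32/11)
  u_3 = (2/15, 2/3, -4/15)

Orthogonality check:
  u_2 · u_1 = 0 (should be 0)
  u_3 · u_1 = 0 (should be 0)
  u_3 · u_2 = 0 (should be 0)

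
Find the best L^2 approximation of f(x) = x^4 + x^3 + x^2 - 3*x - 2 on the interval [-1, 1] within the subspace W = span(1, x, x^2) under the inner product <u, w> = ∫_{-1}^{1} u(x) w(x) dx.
g(x) = 13*x^2/7 - 12*x/5 - 73/35

The best approximation g ∈ W is the orthogonal projection of f onto W. Writing g = a_0 + a_1 x + a_2 x^2, the coefficients solve the normal equations G · a = b where
  G_{ij} = <φ_i, φ_j> and b_i = <f, φ_i>, with φ_0 = 1, φ_1 = x, φ_2 = x^2.
G =
  [2, 0, 2/3]
  [0, 2/3, 0]
  [2/3, 0, 2/5],
b = (-44/15, -8/5, -68/105).
Solving gives a_0 = -73/35, a_1 = -12/5, a_2 = 13/7, so
  g(x) = 13*x^2/7 - 12*x/5 - 73/35.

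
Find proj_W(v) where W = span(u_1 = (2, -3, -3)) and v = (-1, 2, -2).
proj_W(v) = (-2/11, 3/11, 3/11)

Set up U = [u_1 | ... | u_1] ∈ R^(3×1). The projector onto W = col(U) is P = U (U^T U)^(-1) U^T.
Compute U^T U =
  [22],
and U^T v = (-2).
Solve U^T U · c = U^T v for the coefficients: c = (-1/11). The projection is proj_W(v) = U c.
Check: (v - proj_W(v)) · u_1 = 0  (should be 0).
Result: proj_W(v) = (-2/11, 3/11, 3/11).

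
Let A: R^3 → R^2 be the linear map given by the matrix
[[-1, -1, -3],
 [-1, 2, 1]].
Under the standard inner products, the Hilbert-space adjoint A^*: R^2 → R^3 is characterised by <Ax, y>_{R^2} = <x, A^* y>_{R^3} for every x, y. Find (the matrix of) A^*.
A^* = A^T =
[[-1, -1],
 [-1, 2],
 [-3, 1]]

For real matrices with standard dot products, the defining identity <Ax, y> = <x, A^* y> gives (Ax)^T y = x^T (A^*) y, i.e. x^T A^T y = x^T (A^*) y. Since this holds for all x, y, we must have A^* = A^T. Therefore
A^* =
[[-1, -1],
 [-1, 2],
 [-3, 1]].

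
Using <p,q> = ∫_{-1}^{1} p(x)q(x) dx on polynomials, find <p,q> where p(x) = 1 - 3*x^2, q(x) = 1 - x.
<p,q> = 0

Expand the product: p(x)·q(x) = 3*x^3 - 3*x^2 - x + 1.
∫_{-1}^{1} of each monomial x^k gives [2/(k+1) if k even, 0 if k odd]. Integrating term-by-term (or equivalently evaluating the antiderivative F(x) = 3*x^4/4 - x^3 - x^2/2 + x at the endpoints):
  F(1) − F(−1) = 1/4 − (1/4) = 0.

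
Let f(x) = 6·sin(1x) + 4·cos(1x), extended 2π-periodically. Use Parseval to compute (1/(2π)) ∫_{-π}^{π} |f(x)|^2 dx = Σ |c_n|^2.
Σ |c_n|^2 = 26

Expand |f|^2 and use orthogonality of {sin(nx), cos(mx)} on [-π, π]:
  ∫_{-π}^{π} sin(nx)^2 dx = π, ∫ cos(mx)^2 dx = π, and cross terms integrate to 0.
So ∫_{-π}^{π} f(x)^2 dx = 6^2 · π + 4^2 · π = (36 + 16)π.
Divide by 2π: (36 + 16)/2 = 26.
By Parseval, this equals Σ |c_n|^2.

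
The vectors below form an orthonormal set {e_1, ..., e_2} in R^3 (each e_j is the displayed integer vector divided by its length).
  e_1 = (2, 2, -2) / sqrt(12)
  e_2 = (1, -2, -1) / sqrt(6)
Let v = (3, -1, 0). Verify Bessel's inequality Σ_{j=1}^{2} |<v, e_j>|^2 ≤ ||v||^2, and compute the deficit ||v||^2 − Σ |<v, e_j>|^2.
Σ |<v, e_j>|^2 = 11/2; ||v||^2 = 10; deficit = 9/2

Write each e_j = u_j / sqrt(<u_j, u_j>) where u_j is the displayed integer vector. Then <v, e_j> = <v, u_j> / sqrt(<u_j, u_j>), so |<v, e_j>|^2 = <v, u_j>^2 / <u_j, u_j>.
Coefficients: <v, e_1> = 4/sqrt(12), <v, e_2> = 5/sqrt(6).
Square and sum: Σ |<v, e_j>|^2 = 11/2.
Compute ||v||^2 = v·v = 10.
Deficit = 10 − 11/2 = 9/2 ≥ 0, confirming Bessel's inequality. (The deficit equals ||v − Σ <v,e_j> e_j||^2, the squared distance from v to span{e_j}.)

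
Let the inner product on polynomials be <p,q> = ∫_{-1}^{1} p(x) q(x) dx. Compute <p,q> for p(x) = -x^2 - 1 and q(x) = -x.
<p,q> = 0

Expand the product: p(x)·q(x) = x^3 + x.
∫_{-1}^{1} of each monomial x^k gives [2/(k+1) if k even, 0 if k odd]. Integrating term-by-term (or equivalently evaluating the antiderivative F(x) = x^4/4 + x^2/2 at the endpoints):
  F(1) − F(−1) = 3/4 − (3/4) = 0.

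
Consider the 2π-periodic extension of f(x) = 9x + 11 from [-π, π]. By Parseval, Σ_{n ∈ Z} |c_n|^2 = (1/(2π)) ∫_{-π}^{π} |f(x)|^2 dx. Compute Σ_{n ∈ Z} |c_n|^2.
Σ |c_n|^2 = 27π^2 + 121

Expand and integrate term by term over [-π, π]:
  ∫ (9x)^2 dx = 81·(2π^3/3); ∫ 2·9·(11)·x dx = 0 (odd integrand); ∫ 11^2 dx = 121·2π.
So (1/(2π)) ∫_{-π}^{π} (9x + 11)^2 dx = 81π^2/3 + 121 = 27π^2 + 121.
Parseval ⇒ Σ |c_n|^2 = 27π^2 + 121.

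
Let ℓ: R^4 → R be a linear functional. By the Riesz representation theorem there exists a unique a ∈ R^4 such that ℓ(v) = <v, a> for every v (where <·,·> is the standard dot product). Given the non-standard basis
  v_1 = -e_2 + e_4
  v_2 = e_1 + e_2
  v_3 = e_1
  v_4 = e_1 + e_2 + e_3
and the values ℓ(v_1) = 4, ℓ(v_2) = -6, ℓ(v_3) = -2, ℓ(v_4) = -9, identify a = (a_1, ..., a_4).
a = (-2, -4, -3, 0)

Write a = (a_1, ..., a_4) in the standard basis. For each basis vector v_i, ℓ(v_i) = <v_i, a> is a linear equation in the a_j's. Collect the n equations into a matrix system V a = ℓ, where row i of V is v_i (expressed in the standard basis). Since V is invertible (lower-triangular with 1s on the diagonal, up to permutation), solve by back-substitution:
  V =
[[0, -1, 0, 1],
 [1, 1, 0, 0],
 [1, 0, 0, 0],
 [1, 1, 1, 0]]
  V a = (4, -6, -2, -9)
Solving gives a = (-2, -4, -3, 0).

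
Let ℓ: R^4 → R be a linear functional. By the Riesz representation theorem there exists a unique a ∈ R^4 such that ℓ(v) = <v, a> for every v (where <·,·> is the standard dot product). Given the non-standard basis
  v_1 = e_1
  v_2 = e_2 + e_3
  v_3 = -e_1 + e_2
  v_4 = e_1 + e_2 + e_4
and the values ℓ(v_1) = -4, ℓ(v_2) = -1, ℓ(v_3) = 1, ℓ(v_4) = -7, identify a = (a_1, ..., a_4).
a = (-4, -3, 2, 0)

Write a = (a_1, ..., a_4) in the standard basis. For each basis vector v_i, ℓ(v_i) = <v_i, a> is a linear equation in the a_j's. Collect the n equations into a matrix system V a = ℓ, where row i of V is v_i (expressed in the standard basis). Since V is invertible (lower-triangular with 1s on the diagonal, up to permutation), solve by back-substitution:
  V =
[[1, 0, 0, 0],
 [0, 1, 1, 0],
 [-1, 1, 0, 0],
 [1, 1, 0, 1]]
  V a = (-4, -1, 1, -7)
Solving gives a = (-4, -3, 2, 0).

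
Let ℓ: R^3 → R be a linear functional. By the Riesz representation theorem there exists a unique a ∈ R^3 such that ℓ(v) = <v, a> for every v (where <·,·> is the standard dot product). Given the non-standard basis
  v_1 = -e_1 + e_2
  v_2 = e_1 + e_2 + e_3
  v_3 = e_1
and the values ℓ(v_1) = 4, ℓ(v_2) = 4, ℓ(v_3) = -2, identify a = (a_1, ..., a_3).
a = (-2, 2, 4)

Write a = (a_1, ..., a_3) in the standard basis. For each basis vector v_i, ℓ(v_i) = <v_i, a> is a linear equation in the a_j's. Collect the n equations into a matrix system V a = ℓ, where row i of V is v_i (expressed in the standard basis). Since V is invertible (lower-triangular with 1s on the diagonal, up to permutation), solve by back-substitution:
  V =
[[-1, 1, 0],
 [1, 1, 1],
 [1, 0, 0]]
  V a = (4, 4, -2)
Solving gives a = (-2, 2, 4).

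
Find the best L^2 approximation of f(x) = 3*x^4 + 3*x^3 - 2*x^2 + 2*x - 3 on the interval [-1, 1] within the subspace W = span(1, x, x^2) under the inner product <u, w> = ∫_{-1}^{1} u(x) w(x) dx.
g(x) = 4*x^2/7 + 19*x/5 - 114/35

The best approximation g ∈ W is the orthogonal projection of f onto W. Writing g = a_0 + a_1 x + a_2 x^2, the coefficients solve the normal equations G · a = b where
  G_{ij} = <φ_i, φ_j> and b_i = <f, φ_i>, with φ_0 = 1, φ_1 = x, φ_2 = x^2.
G =
  [2, 0, 2/3]
  [0, 2/3, 0]
  [2/3, 0, 2/5],
b = (-92/15, 38/15, -68/35).
Solving gives a_0 = -114/35, a_1 = 19/5, a_2 = 4/7, so
  g(x) = 4*x^2/7 + 19*x/5 - 114/35.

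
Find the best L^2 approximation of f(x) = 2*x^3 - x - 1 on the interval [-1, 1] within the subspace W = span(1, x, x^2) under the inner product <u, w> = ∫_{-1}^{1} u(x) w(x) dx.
g(x) = x/5 - 1

The best approximation g ∈ W is the orthogonal projection of f onto W. Writing g = a_0 + a_1 x + a_2 x^2, the coefficients solve the normal equations G · a = b where
  G_{ij} = <φ_i, φ_j> and b_i = <f, φ_i>, with φ_0 = 1, φ_1 = x, φ_2 = x^2.
G =
  [2, 0, 2/3]
  [0, 2/3, 0]
  [2/3, 0, 2/5],
b = (-2, 2/15, -2/3).
Solving gives a_0 = -1, a_1 = 1/5, a_2 = 0, so
  g(x) = x/5 - 1.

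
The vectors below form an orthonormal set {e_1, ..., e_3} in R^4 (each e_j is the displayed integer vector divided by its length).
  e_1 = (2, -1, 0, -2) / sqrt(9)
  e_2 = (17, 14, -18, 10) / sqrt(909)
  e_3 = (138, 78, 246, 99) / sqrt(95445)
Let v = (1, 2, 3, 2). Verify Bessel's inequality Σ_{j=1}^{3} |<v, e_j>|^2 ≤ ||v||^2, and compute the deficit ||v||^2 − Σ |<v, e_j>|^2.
Σ |<v, e_j>|^2 = 373/21; ||v||^2 = 18; deficit = 5/21

Write each e_j = u_j / sqrt(<u_j, u_j>) where u_j is the displayed integer vector. Then <v, e_j> = <v, u_j> / sqrt(<u_j, u_j>), so |<v, e_j>|^2 = <v, u_j>^2 / <u_j, u_j>.
Coefficients: <v, e_1> = -4/sqrt(9), <v, e_2> = 11/sqrt(909), <v, e_3> = 1230/sqrt(95445).
Square and sum: Σ |<v, e_j>|^2 = 373/21.
Compute ||v||^2 = v·v = 18.
Deficit = 18 − 373/21 = 5/21 ≥ 0, confirming Bessel's inequality. (The deficit equals ||v − Σ <v,e_j> e_j||^2, the squared distance from v to span{e_j}.)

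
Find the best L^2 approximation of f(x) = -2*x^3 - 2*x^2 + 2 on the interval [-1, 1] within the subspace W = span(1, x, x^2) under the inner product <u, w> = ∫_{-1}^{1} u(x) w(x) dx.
g(x) = -2*x^2 - 6*x/5 + 2

The best approximation g ∈ W is the orthogonal projection of f onto W. Writing g = a_0 + a_1 x + a_2 x^2, the coefficients solve the normal equations G · a = b where
  G_{ij} = <φ_i, φ_j> and b_i = <f, φ_i>, with φ_0 = 1, φ_1 = x, φ_2 = x^2.
G =
  [2, 0, 2/3]
  [0, 2/3, 0]
  [2/3, 0, 2/5],
b = (8/3, -4/5, 8/15).
Solving gives a_0 = 2, a_1 = -6/5, a_2 = -2, so
  g(x) = -2*x^2 - 6*x/5 + 2.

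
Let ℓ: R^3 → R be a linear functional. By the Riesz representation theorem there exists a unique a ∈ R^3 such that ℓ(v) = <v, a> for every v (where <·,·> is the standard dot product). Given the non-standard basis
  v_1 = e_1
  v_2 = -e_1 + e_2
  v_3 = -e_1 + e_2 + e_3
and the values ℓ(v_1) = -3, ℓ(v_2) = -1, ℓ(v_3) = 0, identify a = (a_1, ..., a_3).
a = (-3, -4, 1)

Write a = (a_1, ..., a_3) in the standard basis. For each basis vector v_i, ℓ(v_i) = <v_i, a> is a linear equation in the a_j's. Collect the n equations into a matrix system V a = ℓ, where row i of V is v_i (expressed in the standard basis). Since V is invertible (lower-triangular with 1s on the diagonal, up to permutation), solve by back-substitution:
  V =
[[1, 0, 0],
 [-1, 1, 0],
 [-1, 1, 1]]
  V a = (-3, -1, 0)
Solving gives a = (-3, -4, 1).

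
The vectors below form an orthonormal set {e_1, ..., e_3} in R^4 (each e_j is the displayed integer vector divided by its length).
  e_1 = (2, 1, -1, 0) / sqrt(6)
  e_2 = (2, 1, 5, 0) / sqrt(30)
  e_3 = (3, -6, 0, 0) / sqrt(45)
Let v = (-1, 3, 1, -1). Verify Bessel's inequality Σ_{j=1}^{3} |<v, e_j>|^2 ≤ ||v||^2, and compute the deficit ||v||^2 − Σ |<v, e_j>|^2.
Σ |<v, e_j>|^2 = 11; ||v||^2 = 12; deficit = 1

Write each e_j = u_j / sqrt(<u_j, u_j>) where u_j is the displayed integer vector. Then <v, e_j> = <v, u_j> / sqrt(<u_j, u_j>), so |<v, e_j>|^2 = <v, u_j>^2 / <u_j, u_j>.
Coefficients: <v, e_1> = 0/sqrt(6), <v, e_2> = 6/sqrt(30), <v, e_3> = -21/sqrt(45).
Square and sum: Σ |<v, e_j>|^2 = 11.
Compute ||v||^2 = v·v = 12.
Deficit = 12 − 11 = 1 ≥ 0, confirming Bessel's inequality. (The deficit equals ||v − Σ <v,e_j> e_j||^2, the squared distance from v to span{e_j}.)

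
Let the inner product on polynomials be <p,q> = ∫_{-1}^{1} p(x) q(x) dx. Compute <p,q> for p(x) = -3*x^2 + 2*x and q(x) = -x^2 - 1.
<p,q> = 16/5

Expand the product: p(x)·q(x) = 3*x^4 - 2*x^3 + 3*x^2 - 2*x.
∫_{-1}^{1} of each monomial x^k gives [2/(k+1) if k even, 0 if k odd]. Integrating term-by-term (or equivalently evaluating the antiderivative F(x) = 3*x^5/5 - x^4/2 + x^3 - x^2 at the endpoints):
  F(1) − F(−1) = 1/10 − (-31/10) = 16/5.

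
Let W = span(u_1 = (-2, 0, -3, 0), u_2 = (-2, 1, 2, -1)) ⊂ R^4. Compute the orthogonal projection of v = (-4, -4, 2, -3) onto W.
proj_W(v) = (-3, 7/6, 4/3, -7/6)

Set up U = [u_1 | ... | u_2] ∈ R^(4×2). The projector onto W = col(U) is P = U (U^T U)^(-1) U^T.
Compute U^T U =
  [13, -2]
  [-2, 10],
and U^T v = (2, 11).
Solve U^T U · c = U^T v for the coefficients: c = (1/3, 7/6). The projection is proj_W(v) = U c.
Check: (v - proj_W(v)) · u_1 = 0  (should be 0).
Check: (v - proj_W(v)) · u_2 = 0  (should be 0).
Result: proj_W(v) = (-3, 7/6, 4/3, -7/6).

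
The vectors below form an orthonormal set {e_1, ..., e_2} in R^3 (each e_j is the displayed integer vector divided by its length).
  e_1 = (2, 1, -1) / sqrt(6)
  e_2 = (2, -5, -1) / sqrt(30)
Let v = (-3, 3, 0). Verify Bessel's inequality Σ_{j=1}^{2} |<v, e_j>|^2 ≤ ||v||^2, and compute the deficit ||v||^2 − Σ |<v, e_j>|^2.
Σ |<v, e_j>|^2 = 81/5; ||v||^2 = 18; deficit = 9/5

Write each e_j = u_j / sqrt(<u_j, u_j>) where u_j is the displayed integer vector. Then <v, e_j> = <v, u_j> / sqrt(<u_j, u_j>), so |<v, e_j>|^2 = <v, u_j>^2 / <u_j, u_j>.
Coefficients: <v, e_1> = -3/sqrt(6), <v, e_2> = -21/sqrt(30).
Square and sum: Σ |<v, e_j>|^2 = 81/5.
Compute ||v||^2 = v·v = 18.
Deficit = 18 − 81/5 = 9/5 ≥ 0, confirming Bessel's inequality. (The deficit equals ||v − Σ <v,e_j> e_j||^2, the squared distance from v to span{e_j}.)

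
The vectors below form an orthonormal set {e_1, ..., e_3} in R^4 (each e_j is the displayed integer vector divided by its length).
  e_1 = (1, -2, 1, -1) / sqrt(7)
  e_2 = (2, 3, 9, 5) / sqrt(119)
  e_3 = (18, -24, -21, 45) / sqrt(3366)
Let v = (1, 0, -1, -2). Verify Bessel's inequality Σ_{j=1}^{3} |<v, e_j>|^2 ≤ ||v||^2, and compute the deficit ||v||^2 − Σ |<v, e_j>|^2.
Σ |<v, e_j>|^2 = 83/22; ||v||^2 = 6; deficit = 49/22

Write each e_j = u_j / sqrt(<u_j, u_j>) where u_j is the displayed integer vector. Then <v, e_j> = <v, u_j> / sqrt(<u_j, u_j>), so |<v, e_j>|^2 = <v, u_j>^2 / <u_j, u_j>.
Coefficients: <v, e_1> = 2/sqrt(7), <v, e_2> = -17/sqrt(119), <v, e_3> = -51/sqrt(3366).
Square and sum: Σ |<v, e_j>|^2 = 83/22.
Compute ||v||^2 = v·v = 6.
Deficit = 6 − 83/22 = 49/22 ≥ 0, confirming Bessel's inequality. (The deficit equals ||v − Σ <v,e_j> e_j||^2, the squared distance from v to span{e_j}.)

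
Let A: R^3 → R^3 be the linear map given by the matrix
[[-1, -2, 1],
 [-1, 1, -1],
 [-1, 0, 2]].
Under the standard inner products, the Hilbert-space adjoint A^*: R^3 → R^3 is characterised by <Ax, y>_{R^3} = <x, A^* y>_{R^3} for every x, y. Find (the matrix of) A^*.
A^* = A^T =
[[-1, -1, -1],
 [-2, 1, 0],
 [1, -1, 2]]

For real matrices with standard dot products, the defining identity <Ax, y> = <x, A^* y> gives (Ax)^T y = x^T (A^*) y, i.e. x^T A^T y = x^T (A^*) y. Since this holds for all x, y, we must have A^* = A^T. Therefore
A^* =
[[-1, -1, -1],
 [-2, 1, 0],
 [1, -1, 2]].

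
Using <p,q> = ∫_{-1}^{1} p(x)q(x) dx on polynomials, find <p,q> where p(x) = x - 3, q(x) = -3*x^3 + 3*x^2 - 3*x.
<p,q> = -46/5

Expand the product: p(x)·q(x) = -3*x^4 + 12*x^3 - 12*x^2 + 9*x.
∫_{-1}^{1} of each monomial x^k gives [2/(k+1) if k even, 0 if k odd]. Integrating term-by-term (or equivalently evaluating the antiderivative F(x) = -3*x^5/5 + 3*x^4 - 4*x^3 + 9*x^2/2 at the endpoints):
  F(1) − F(−1) = 29/10 − (121/10) = -46/5.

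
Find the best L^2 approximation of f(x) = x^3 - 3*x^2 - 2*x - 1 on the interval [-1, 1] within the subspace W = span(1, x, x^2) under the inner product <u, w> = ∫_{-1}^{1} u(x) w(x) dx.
g(x) = -3*x^2 - 7*x/5 - 1

The best approximation g ∈ W is the orthogonal projection of f onto W. Writing g = a_0 + a_1 x + a_2 x^2, the coefficients solve the normal equations G · a = b where
  G_{ij} = <φ_i, φ_j> and b_i = <f, φ_i>, with φ_0 = 1, φ_1 = x, φ_2 = x^2.
G =
  [2, 0, 2/3]
  [0, 2/3, 0]
  [2/3, 0, 2/5],
b = (-4, -14/15, -28/15).
Solving gives a_0 = -1, a_1 = -7/5, a_2 = -3, so
  g(x) = -3*x^2 - 7*x/5 - 1.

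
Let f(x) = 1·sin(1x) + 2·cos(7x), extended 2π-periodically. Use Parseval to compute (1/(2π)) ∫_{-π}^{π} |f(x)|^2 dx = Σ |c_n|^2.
Σ |c_n|^2 = 5/2

Expand |f|^2 and use orthogonality of {sin(nx), cos(mx)} on [-π, π]:
  ∫_{-π}^{π} sin(nx)^2 dx = π, ∫ cos(mx)^2 dx = π, and cross terms integrate to 0.
So ∫_{-π}^{π} f(x)^2 dx = 1^2 · π + 2^2 · π = (1 + 4)π.
Divide by 2π: (1 + 4)/2 = 5/2.
By Parseval, this equals Σ |c_n|^2.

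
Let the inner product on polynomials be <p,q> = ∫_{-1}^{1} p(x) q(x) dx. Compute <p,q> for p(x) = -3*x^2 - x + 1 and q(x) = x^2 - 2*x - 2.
<p,q> = 4/5

Expand the product: p(x)·q(x) = -3*x^4 + 5*x^3 + 9*x^2 - 2.
∫_{-1}^{1} of each monomial x^k gives [2/(k+1) if k even, 0 if k odd]. Integrating term-by-term (or equivalently evaluating the antiderivative F(x) = -3*x^5/5 + 5*x^4/4 + 3*x^3 - 2*x at the endpoints):
  F(1) − F(−1) = 33/20 − (17/20) = 4/5.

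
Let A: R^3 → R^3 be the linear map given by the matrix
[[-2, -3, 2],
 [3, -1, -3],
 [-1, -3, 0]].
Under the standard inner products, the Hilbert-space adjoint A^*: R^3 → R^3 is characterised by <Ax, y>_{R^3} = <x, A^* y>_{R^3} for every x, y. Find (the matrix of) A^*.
A^* = A^T =
[[-2, 3, -1],
 [-3, -1, -3],
 [2, -3, 0]]

For real matrices with standard dot products, the defining identity <Ax, y> = <x, A^* y> gives (Ax)^T y = x^T (A^*) y, i.e. x^T A^T y = x^T (A^*) y. Since this holds for all x, y, we must have A^* = A^T. Therefore
A^* =
[[-2, 3, -1],
 [-3, -1, -3],
 [2, -3, 0]].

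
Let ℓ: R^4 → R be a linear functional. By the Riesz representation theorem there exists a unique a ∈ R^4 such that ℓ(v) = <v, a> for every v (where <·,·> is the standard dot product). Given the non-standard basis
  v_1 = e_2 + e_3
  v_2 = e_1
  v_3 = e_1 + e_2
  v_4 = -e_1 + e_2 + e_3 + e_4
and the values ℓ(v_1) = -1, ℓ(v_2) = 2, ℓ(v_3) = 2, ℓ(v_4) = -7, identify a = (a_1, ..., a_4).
a = (2, 0, -1, -4)

Write a = (a_1, ..., a_4) in the standard basis. For each basis vector v_i, ℓ(v_i) = <v_i, a> is a linear equation in the a_j's. Collect the n equations into a matrix system V a = ℓ, where row i of V is v_i (expressed in the standard basis). Since V is invertible (lower-triangular with 1s on the diagonal, up to permutation), solve by back-substitution:
  V =
[[0, 1, 1, 0],
 [1, 0, 0, 0],
 [1, 1, 0, 0],
 [-1, 1, 1, 1]]
  V a = (-1, 2, 2, -7)
Solving gives a = (2, 0, -1, -4).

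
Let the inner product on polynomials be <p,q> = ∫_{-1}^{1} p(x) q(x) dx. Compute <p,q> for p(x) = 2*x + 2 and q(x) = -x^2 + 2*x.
<p,q> = 4/3

Expand the product: p(x)·q(x) = -2*x^3 + 2*x^2 + 4*x.
∫_{-1}^{1} of each monomial x^k gives [2/(k+1) if k even, 0 if k odd]. Integrating term-by-term (or equivalently evaluating the antiderivative F(x) = -x^4/2 + 2*x^3/3 + 2*x^2 at the endpoints):
  F(1) − F(−1) = 13/6 − (5/6) = 4/3.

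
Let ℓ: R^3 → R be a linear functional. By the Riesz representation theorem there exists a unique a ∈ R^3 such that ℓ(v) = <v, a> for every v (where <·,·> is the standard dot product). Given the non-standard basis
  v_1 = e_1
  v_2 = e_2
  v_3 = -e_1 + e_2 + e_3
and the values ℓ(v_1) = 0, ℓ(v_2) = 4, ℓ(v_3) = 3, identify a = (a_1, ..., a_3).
a = (0, 4, -1)

Write a = (a_1, ..., a_3) in the standard basis. For each basis vector v_i, ℓ(v_i) = <v_i, a> is a linear equation in the a_j's. Collect the n equations into a matrix system V a = ℓ, where row i of V is v_i (expressed in the standard basis). Since V is invertible (lower-triangular with 1s on the diagonal, up to permutation), solve by back-substitution:
  V =
[[1, 0, 0],
 [0, 1, 0],
 [-1, 1, 1]]
  V a = (0, 4, 3)
Solving gives a = (0, 4, -1).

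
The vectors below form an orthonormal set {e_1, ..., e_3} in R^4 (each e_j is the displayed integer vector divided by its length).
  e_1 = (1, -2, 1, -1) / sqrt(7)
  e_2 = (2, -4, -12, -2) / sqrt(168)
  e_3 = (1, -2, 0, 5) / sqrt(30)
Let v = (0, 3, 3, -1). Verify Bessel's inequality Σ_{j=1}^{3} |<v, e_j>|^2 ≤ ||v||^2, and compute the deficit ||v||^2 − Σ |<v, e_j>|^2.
Σ |<v, e_j>|^2 = 86/5; ||v||^2 = 19; deficit = 9/5

Write each e_j = u_j / sqrt(<u_j, u_j>) where u_j is the displayed integer vector. Then <v, e_j> = <v, u_j> / sqrt(<u_j, u_j>), so |<v, e_j>|^2 = <v, u_j>^2 / <u_j, u_j>.
Coefficients: <v, e_1> = -2/sqrt(7), <v, e_2> = -46/sqrt(168), <v, e_3> = -11/sqrt(30).
Square and sum: Σ |<v, e_j>|^2 = 86/5.
Compute ||v||^2 = v·v = 19.
Deficit = 19 − 86/5 = 9/5 ≥ 0, confirming Bessel's inequality. (The deficit equals ||v − Σ <v,e_j> e_j||^2, the squared distance from v to span{e_j}.)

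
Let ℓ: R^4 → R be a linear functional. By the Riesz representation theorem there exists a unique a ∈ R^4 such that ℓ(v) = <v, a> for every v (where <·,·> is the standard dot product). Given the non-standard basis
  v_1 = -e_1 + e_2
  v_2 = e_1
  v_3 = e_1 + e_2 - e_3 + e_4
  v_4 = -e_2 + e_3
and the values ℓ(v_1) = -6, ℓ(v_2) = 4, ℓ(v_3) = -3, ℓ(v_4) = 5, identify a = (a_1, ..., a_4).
a = (4, -2, 3, -2)

Write a = (a_1, ..., a_4) in the standard basis. For each basis vector v_i, ℓ(v_i) = <v_i, a> is a linear equation in the a_j's. Collect the n equations into a matrix system V a = ℓ, where row i of V is v_i (expressed in the standard basis). Since V is invertible (lower-triangular with 1s on the diagonal, up to permutation), solve by back-substitution:
  V =
[[-1, 1, 0, 0],
 [1, 0, 0, 0],
 [1, 1, -1, 1],
 [0, -1, 1, 0]]
  V a = (-6, 4, -3, 5)
Solving gives a = (4, -2, 3, -2).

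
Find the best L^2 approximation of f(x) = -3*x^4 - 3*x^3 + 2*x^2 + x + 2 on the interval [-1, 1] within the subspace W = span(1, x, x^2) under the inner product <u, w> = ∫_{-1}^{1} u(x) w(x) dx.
g(x) = -4*x^2/7 - 4*x/5 + 79/35

The best approximation g ∈ W is the orthogonal projection of f onto W. Writing g = a_0 + a_1 x + a_2 x^2, the coefficients solve the normal equations G · a = b where
  G_{ij} = <φ_i, φ_j> and b_i = <f, φ_i>, with φ_0 = 1, φ_1 = x, φ_2 = x^2.
G =
  [2, 0, 2/3]
  [0, 2/3, 0]
  [2/3, 0, 2/5],
b = (62/15, -8/15, 134/105).
Solving gives a_0 = 79/35, a_1 = -4/5, a_2 = -4/7, so
  g(x) = -4*x^2/7 - 4*x/5 + 79/35.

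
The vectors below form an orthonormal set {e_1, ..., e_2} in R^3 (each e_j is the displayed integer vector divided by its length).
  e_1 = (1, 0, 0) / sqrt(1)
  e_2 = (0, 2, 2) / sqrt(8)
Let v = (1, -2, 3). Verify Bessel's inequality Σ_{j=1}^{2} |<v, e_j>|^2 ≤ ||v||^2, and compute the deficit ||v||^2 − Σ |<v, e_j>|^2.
Σ |<v, e_j>|^2 = 3/2; ||v||^2 = 14; deficit = 25/2

Write each e_j = u_j / sqrt(<u_j, u_j>) where u_j is the displayed integer vector. Then <v, e_j> = <v, u_j> / sqrt(<u_j, u_j>), so |<v, e_j>|^2 = <v, u_j>^2 / <u_j, u_j>.
Coefficients: <v, e_1> = 1/sqrt(1), <v, e_2> = 2/sqrt(8).
Square and sum: Σ |<v, e_j>|^2 = 3/2.
Compute ||v||^2 = v·v = 14.
Deficit = 14 − 3/2 = 25/2 ≥ 0, confirming Bessel's inequality. (The deficit equals ||v − Σ <v,e_j> e_j||^2, the squared distance from v to span{e_j}.)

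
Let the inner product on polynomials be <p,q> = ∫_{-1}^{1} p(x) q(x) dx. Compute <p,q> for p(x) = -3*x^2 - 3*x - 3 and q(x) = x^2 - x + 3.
<p,q> = -126/5

Expand the product: p(x)·q(x) = -3*x^4 - 9*x^2 - 6*x - 9.
∫_{-1}^{1} of each monomial x^k gives [2/(k+1) if k even, 0 if k odd]. Integrating term-by-term (or equivalently evaluating the antiderivative F(x) = -3*x^5/5 - 3*x^3 - 3*x^2 - 9*x at the endpoints):
  F(1) − F(−1) = -78/5 − (48/5) = -126/5.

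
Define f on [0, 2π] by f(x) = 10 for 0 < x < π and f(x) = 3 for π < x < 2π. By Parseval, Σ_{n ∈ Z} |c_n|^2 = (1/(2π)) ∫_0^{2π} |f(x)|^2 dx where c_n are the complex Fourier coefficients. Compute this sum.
Σ |c_n|^2 = 109/2

Parseval equates the L^2 energy of f (normalised by 1/(2π)) with the ℓ^2 sum of its Fourier coefficients: (1/(2π)) ∫_0^{2π} |f|^2 = Σ |c_n|^2.
Compute the left side: (1/(2π)) [∫_0^π 10^2 dx + ∫_π^{2π} 3^2 dx] = (1/(2π)) · (100π + 9π) = (100 + 9)/2 = 109/2.
So Σ_{n ∈ Z} |c_n|^2 = 109/2.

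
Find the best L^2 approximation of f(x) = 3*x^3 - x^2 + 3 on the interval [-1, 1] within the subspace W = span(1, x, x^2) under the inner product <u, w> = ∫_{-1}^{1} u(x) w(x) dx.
g(x) = -x^2 + 9*x/5 + 3

The best approximation g ∈ W is the orthogonal projection of f onto W. Writing g = a_0 + a_1 x + a_2 x^2, the coefficients solve the normal equations G · a = b where
  G_{ij} = <φ_i, φ_j> and b_i = <f, φ_i>, with φ_0 = 1, φ_1 = x, φ_2 = x^2.
G =
  [2, 0, 2/3]
  [0, 2/3, 0]
  [2/3, 0, 2/5],
b = (16/3, 6/5, 8/5).
Solving gives a_0 = 3, a_1 = 9/5, a_2 = -1, so
  g(x) = -x^2 + 9*x/5 + 3.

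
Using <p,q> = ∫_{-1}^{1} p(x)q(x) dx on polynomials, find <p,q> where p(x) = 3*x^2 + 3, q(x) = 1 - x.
<p,q> = 8

Expand the product: p(x)·q(x) = -3*x^3 + 3*x^2 - 3*x + 3.
∫_{-1}^{1} of each monomial x^k gives [2/(k+1) if k even, 0 if k odd]. Integrating term-by-term (or equivalently evaluating the antiderivative F(x) = -3*x^4/4 + x^3 - 3*x^2/2 + 3*x at the endpoints):
  F(1) − F(−1) = 7/4 − (-25/4) = 8.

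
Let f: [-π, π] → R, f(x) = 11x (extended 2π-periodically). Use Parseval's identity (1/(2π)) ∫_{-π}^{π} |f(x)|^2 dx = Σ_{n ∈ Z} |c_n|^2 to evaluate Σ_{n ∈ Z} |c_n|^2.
Σ |c_n|^2 = 121π^2/3

Expand and integrate term by term over [-π, π]:
  ∫ (11x)^2 dx = 121·(2π^3/3); ∫ 2·11·(0)·x dx = 0 (odd integrand); ∫ 0^2 dx = 0·2π.
So (1/(2π)) ∫_{-π}^{π} (11x)^2 dx = 121π^2/3 + 0 = 121π^2/3.
Parseval ⇒ Σ |c_n|^2 = 121π^2/3.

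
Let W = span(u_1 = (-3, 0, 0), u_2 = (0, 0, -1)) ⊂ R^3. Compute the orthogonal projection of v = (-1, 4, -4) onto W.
proj_W(v) = (-1, 0, -4)

Set up U = [u_1 | ... | u_2] ∈ R^(3×2). The projector onto W = col(U) is P = U (U^T U)^(-1) U^T.
Compute U^T U =
  [9, 0]
  [0, 1],
and U^T v = (3, 4).
Solve U^T U · c = U^T v for the coefficients: c = (1/3, 4). The projection is proj_W(v) = U c.
Check: (v - proj_W(v)) · u_1 = 0  (should be 0).
Check: (v - proj_W(v)) · u_2 = 0  (should be 0).
Result: proj_W(v) = (-1, 0, -4).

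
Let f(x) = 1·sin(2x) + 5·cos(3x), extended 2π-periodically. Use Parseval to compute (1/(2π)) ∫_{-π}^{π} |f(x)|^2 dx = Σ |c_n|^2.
Σ |c_n|^2 = 13

Expand |f|^2 and use orthogonality of {sin(nx), cos(mx)} on [-π, π]:
  ∫_{-π}^{π} sin(nx)^2 dx = π, ∫ cos(mx)^2 dx = π, and cross terms integrate to 0.
So ∫_{-π}^{π} f(x)^2 dx = 1^2 · π + 5^2 · π = (1 + 25)π.
Divide by 2π: (1 + 25)/2 = 13.
By Parseval, this equals Σ |c_n|^2.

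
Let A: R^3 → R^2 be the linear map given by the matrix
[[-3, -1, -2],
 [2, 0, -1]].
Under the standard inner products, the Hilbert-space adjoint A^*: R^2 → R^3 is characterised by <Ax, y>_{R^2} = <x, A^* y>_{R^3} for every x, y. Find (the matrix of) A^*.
A^* = A^T =
[[-3, 2],
 [-1, 0],
 [-2, -1]]

For real matrices with standard dot products, the defining identity <Ax, y> = <x, A^* y> gives (Ax)^T y = x^T (A^*) y, i.e. x^T A^T y = x^T (A^*) y. Since this holds for all x, y, we must have A^* = A^T. Therefore
A^* =
[[-3, 2],
 [-1, 0],
 [-2, -1]].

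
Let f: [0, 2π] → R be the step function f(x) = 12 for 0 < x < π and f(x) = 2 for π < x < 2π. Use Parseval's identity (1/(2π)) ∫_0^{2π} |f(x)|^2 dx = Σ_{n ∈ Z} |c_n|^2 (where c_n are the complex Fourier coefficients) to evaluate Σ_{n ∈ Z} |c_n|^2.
Σ |c_n|^2 = 74

Parseval equates the L^2 energy of f (normalised by 1/(2π)) with the ℓ^2 sum of its Fourier coefficients: (1/(2π)) ∫_0^{2π} |f|^2 = Σ |c_n|^2.
Compute the left side: (1/(2π)) [∫_0^π 12^2 dx + ∫_π^{2π} 2^2 dx] = (1/(2π)) · (144π + 4π) = (144 + 4)/2 = 74.
So Σ_{n ∈ Z} |c_n|^2 = 74.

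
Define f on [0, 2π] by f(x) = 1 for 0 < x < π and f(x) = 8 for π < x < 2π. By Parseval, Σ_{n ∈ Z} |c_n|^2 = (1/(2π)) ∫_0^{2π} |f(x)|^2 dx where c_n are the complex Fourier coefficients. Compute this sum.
Σ |c_n|^2 = 65/2

Parseval equates the L^2 energy of f (normalised by 1/(2π)) with the ℓ^2 sum of its Fourier coefficients: (1/(2π)) ∫_0^{2π} |f|^2 = Σ |c_n|^2.
Compute the left side: (1/(2π)) [∫_0^π 1^2 dx + ∫_π^{2π} 8^2 dx] = (1/(2π)) · (1π + 64π) = (1 + 64)/2 = 65/2.
So Σ_{n ∈ Z} |c_n|^2 = 65/2.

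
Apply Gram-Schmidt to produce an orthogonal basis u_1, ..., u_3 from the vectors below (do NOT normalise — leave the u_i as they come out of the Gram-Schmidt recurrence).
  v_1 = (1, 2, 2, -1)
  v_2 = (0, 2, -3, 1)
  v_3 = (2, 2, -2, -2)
Orthogonal basis:
  u_1 = (1, 2, 2, -1)
  u_2 = (3/10, 13/5, -12/5, 7/10)
  u_3 = (182/131, -82/131, -146/131, -274/131)

Apply the Gram-Schmidt recurrence
  u_1 = v_1
  u_i = v_i − Σ_{j<i} ((v_i · u_j) / (u_j · u_j)) · u_j.

Step by step this gives:
  u_1 = (1, 2, 2, -1)
  u_2 = (3/10, 13/5, -12/5, 7/10)
  u_3 = (182/131, -82/131, -146/131, -274/131)

Orthogonality check:
  u_2 · u_1 = 0 (should be 0)
  u_3 · u_1 = 0 (should be 0)
  u_3 · u_2 = 0 (should be 0)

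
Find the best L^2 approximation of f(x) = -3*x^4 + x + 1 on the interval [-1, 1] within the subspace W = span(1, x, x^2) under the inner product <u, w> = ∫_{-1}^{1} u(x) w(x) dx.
g(x) = -18*x^2/7 + x + 44/35

The best approximation g ∈ W is the orthogonal projection of f onto W. Writing g = a_0 + a_1 x + a_2 x^2, the coefficients solve the normal equations G · a = b where
  G_{ij} = <φ_i, φ_j> and b_i = <f, φ_i>, with φ_0 = 1, φ_1 = x, φ_2 = x^2.
G =
  [2, 0, 2/3]
  [0, 2/3, 0]
  [2/3, 0, 2/5],
b = (4/5, 2/3, -4/21).
Solving gives a_0 = 44/35, a_1 = 1, a_2 = -18/7, so
  g(x) = -18*x^2/7 + x + 44/35.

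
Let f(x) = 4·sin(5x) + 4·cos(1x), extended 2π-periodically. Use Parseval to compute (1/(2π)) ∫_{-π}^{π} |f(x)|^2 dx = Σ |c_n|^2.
Σ |c_n|^2 = 16

Expand |f|^2 and use orthogonality of {sin(nx), cos(mx)} on [-π, π]:
  ∫_{-π}^{π} sin(nx)^2 dx = π, ∫ cos(mx)^2 dx = π, and cross terms integrate to 0.
So ∫_{-π}^{π} f(x)^2 dx = 4^2 · π + 4^2 · π = (16 + 16)π.
Divide by 2π: (16 + 16)/2 = 16.
By Parseval, this equals Σ |c_n|^2.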